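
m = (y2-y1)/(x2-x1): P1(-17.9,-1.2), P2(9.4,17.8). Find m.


dy = 17.8 + 1.2 = 19.0
dx = 9.4 + 17.9 = 27.3
m = 19.0/27.3 = 0.6960

m = 0.6960


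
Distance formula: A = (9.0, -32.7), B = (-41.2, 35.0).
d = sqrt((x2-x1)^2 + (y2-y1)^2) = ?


dx = -41.2 - 9.0 = -50.2
dy = 35.0 + 32.7 = 67.7
d = sqrt(2520.04 + 4583.29) = sqrt(7103.33) = 84.2813

84.2813


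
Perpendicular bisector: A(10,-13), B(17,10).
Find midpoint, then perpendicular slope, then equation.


Midpoint = (13.5, -1.5)
Slope of AB = dy/dx = 23/7 = 3.2857
Perp slope = -dx/dy = -7/23 = -0.3043
b = My - (perp slope)*Mx = -1.5 + (7*13.5)/23 = -1.5 + 4.1087 = 2.6087

y = -0.3043x + 2.6087


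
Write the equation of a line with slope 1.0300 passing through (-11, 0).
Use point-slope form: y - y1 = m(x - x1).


y - 0 = 1.0300(x + 11)
y = 1.0300x + 0 - 1.0300*(-11)
y = 1.0300x + 11.3300

y = 1.0300x + 11.3300


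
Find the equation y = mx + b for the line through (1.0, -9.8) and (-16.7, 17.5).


m = (27.3)/(-17.7) = -1.5424
b = y1 - m*x1 = -9.8 - (27.3*1.0)/(-17.7) = -9.8 + 1.5424 = -8.2576

y = -1.5424x - 8.2576


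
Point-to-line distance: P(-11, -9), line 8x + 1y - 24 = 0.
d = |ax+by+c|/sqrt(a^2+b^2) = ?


|8*(-11) + 1*(-9) - 24| = |-121| = 121
sqrt(64 + 1) = sqrt(65) = 8.0623
d = 121/sqrt(65) = 15.0082

15.0082


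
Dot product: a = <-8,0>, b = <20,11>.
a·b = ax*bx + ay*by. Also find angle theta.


a·b = -8*20 + 0*11 = -160 + 0 = -160
|a| = sqrt(64+0) = 8.0000
|b| = sqrt(400+121) = 22.8254
cos(theta) = -160/(sqrt(64)*sqrt(521)) = -160/sqrt(33344) = -0.876216
theta = arccos(-160/sqrt(33344)) = 151.1892 degrees

a·b = -160, theta = 151.1892 deg


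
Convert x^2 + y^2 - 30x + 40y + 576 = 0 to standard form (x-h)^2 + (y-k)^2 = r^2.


h = -D/2 = 30/2 = 15
k = -E/2 = -40/2 = -20
r^2 = h^2 + k^2 - F = 225 + 400 - 576 = 49
r = 7

Center (15, -20), radius = 7


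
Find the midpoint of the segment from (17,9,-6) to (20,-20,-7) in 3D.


Mx = (17+20)/2 = 18.5000
My = (9- 20)/2 = -5.5000
Mz = (-6- 7)/2 = -6.5000

M = (18.5000, -5.5000, -6.5000)


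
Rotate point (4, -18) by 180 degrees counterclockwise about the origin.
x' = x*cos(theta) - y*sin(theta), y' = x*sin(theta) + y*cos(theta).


cos(180) = -1, sin(180) = 0
x' = 4*(-1) + 18*0 = -4
y' = 4*0 - 18*(-1) = 18

(-4, 18)


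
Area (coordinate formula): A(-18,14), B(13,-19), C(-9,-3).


-18*(-19+ 3) = 288
13*(-3-14) = -221
-9*(14+ 19) = -297
sum = -230
Area = |-230|/2 = 115.0000

115.0000 sq units


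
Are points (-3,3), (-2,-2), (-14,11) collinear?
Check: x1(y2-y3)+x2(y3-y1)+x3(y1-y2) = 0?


-3*(-2-11) - 2*(11-3) - 14*(3+ 2)
= 39 - 16 - 70 = -47

No, not collinear (determinant = -47)


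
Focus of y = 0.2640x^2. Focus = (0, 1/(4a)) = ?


a = 0.2640
4a = 1.0560
focus = (0, 1/1.0560) = (0, 0.9470)

Focus = (0, 0.9470)


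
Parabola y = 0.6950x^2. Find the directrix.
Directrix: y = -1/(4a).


a = 0.6950
1/(4a) = 0.3597
directrix: y = -0.3597 = -0.3597

y = -0.3597


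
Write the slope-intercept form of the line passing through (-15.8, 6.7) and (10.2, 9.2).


m = (2.5)/(26.0) = 0.0962
b = y1 - m*x1 = 6.7 - (2.5*(-15.8))/(26.0) = 6.7 + 1.5192 = 8.2192

y = 0.0962x + 8.2192


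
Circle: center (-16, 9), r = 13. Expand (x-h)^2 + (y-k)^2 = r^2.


(x+ 16)^2 + (y-9)^2 = 13^2
D = -2h = 32, E = -2k = -18
F = h^2+k^2-r^2 = 256+81-169 = 168

x^2 + y^2 + 32x - 18y + 168 = 0


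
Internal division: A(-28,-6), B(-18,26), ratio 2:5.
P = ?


Px = (2*(-18) + 5*(-28))/7 = -176/7 = -25.1429
Py = (2*26 + 5*(-6))/7 = 22/7 = 3.1429

P = (-25.1429, 3.1429)


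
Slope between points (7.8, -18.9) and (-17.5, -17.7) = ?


dy = -17.7 + 18.9 = 1.2
dx = -17.5 - 7.8 = -25.3
m = 1.2/(-25.3) = -0.0474

m = -0.0474


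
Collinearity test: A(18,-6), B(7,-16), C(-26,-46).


18*(-16+ 46) + 7*(-46+ 6) - 26*(-6+ 16)
= 540 - 280 - 260 = 0

Yes, collinear (determinant = 0)


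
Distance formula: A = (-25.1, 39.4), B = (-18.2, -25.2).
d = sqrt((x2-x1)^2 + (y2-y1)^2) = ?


dx = -18.2 + 25.1 = 6.9
dy = -25.2 - 39.4 = -64.6
d = sqrt(47.61 + 4173.16) = sqrt(4220.77) = 64.9675

64.9675


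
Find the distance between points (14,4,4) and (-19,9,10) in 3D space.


dx=-33, dy=5, dz=6
d = sqrt(1089+25+36) = sqrt(1150) = 33.9116

33.9116


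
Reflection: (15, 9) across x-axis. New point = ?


Reflection rule for x-axis: (x, -y)
(15, 9) -> (15, -9)

(15, -9)


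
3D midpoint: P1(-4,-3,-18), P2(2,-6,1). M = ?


Mx = (-4+2)/2 = -1.0000
My = (-3- 6)/2 = -4.5000
Mz = (-18+1)/2 = -8.5000

M = (-1.0000, -4.5000, -8.5000)


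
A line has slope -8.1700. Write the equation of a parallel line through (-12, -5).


Parallel lines have equal slopes.
m2 = -8.1700
b2 = -5 + 8.1700*(-12) = -103.0400

y = -8.1700x - 103.0400


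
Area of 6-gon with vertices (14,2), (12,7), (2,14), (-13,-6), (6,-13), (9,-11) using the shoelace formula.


sum(xi*y_{i+1}) = 14*7 + 12*14 + 2*(-6) - 13*(-13) + 6*(-11) + 9*2 = 375
sum(yi*x_{i+1}) = 2*12 + 7*2 + 14*(-13) - 6*6 - 13*9 - 11*14 = -451
Area = |375 + 451|/2 = 826/2 = 413.0000

413.0000 sq units


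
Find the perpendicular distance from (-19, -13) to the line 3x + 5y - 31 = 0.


|3*(-19) + 5*(-13) - 31| = |-153| = 153
sqrt(9 + 25) = sqrt(34) = 5.8310
d = 153/sqrt(34) = 26.2393

26.2393


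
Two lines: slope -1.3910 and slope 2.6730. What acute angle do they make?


m1-m2 = -4.064
1+m1*m2 = -2.718143
tan(theta) = |-4.064/(-2.718143)| = 1.495138
theta = arctan(|-4.064/(-2.718143)|) = 56.2240 degrees (acute angle)

56.2240 degrees


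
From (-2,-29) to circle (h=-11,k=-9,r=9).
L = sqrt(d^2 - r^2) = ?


d = sqrt((-2+ 11)^2 + (-29+ 9)^2) = sqrt(81+400) = 21.9317
L = sqrt(481.0000 - 81) = sqrt(400.0000) = 20.0000

20.0000


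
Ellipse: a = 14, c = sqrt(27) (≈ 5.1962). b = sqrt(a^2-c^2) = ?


b^2 = 14^2 - (sqrt(27))^2 = 196 - 27 = 169
b = sqrt(169) = 13

b = 13


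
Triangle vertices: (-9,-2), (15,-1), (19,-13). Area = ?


-9*(-1+ 13) = -108
15*(-13+ 2) = -165
19*(-2+ 1) = -19
sum = -292
Area = |-292|/2 = 146.0000

146.0000 sq units


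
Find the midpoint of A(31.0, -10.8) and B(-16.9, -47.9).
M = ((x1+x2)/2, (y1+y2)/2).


Mx = (31.0 - 16.9)/2 = 14.1/2 = 7.0500
My = (-10.8 - 47.9)/2 = -58.7/2 = -29.3500

(7.0500, -29.3500)


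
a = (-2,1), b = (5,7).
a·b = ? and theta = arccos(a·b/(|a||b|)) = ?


a·b = -2*5 + 1*7 = -10 + 7 = -3
|a| = sqrt(4+1) = 2.2361
|b| = sqrt(25+49) = 8.6023
cos(theta) = -3/(sqrt(5)*sqrt(74)) = -3/sqrt(370) = -0.155963
theta = arccos(-3/sqrt(370)) = 98.9726 degrees

a·b = -3, theta = 98.9726 deg


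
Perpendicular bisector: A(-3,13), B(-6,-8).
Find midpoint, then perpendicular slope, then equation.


Midpoint = (-4.5, 2.5)
Slope of AB = dy/dx = -21/(-3) = 7.0000
Perp slope = -dx/dy = -3/21 = -0.1429
b = My - (perp slope)*Mx = 2.5 + (-3*(-4.5))/(-21) = 2.5 - 0.6429 = 1.8571

y = -0.1429x + 1.8571


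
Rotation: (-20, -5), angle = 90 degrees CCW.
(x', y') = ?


cos(90) = 0, sin(90) = 1
x' = -20*0 + 5*1 = 5
y' = -20*1 - 5*0 = -20

(5, -20)


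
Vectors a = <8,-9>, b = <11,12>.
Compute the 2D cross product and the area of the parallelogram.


cross = 8*12 + 9*11 = 96 + 99 = 195
Parallelogram area = |195| = 195

cross = 195, parallelogram area = 195


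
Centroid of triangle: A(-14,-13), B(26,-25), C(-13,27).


Gx = (-14+26- 13)/3 = -1/3 = -0.3333
Gy = (-13- 25+27)/3 = -11/3 = -3.6667

G = (-0.3333, -3.6667)


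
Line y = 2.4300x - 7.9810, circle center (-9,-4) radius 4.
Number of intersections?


Substitute y = 2.4300x - 7.9810: (x+ 9)^2 + (2.4300x- 7.9810+ 4)^2 = 16
Expand to Ax^2 + Bx + C = 0, where b-k = -3.981
A = 1+m^2 = 6.9049
B = 2(m(b-k) - h) = 2(2.4300*(-3.981) + 9) = -1.34766
C = h^2 + (b-k)^2 - r^2 = 81 + 15.848361 - 16 = 80.848361
disc = B^2-4AC = 1.8162 - 2232.9994 = -2231.1832
disc < 0

0 intersection points


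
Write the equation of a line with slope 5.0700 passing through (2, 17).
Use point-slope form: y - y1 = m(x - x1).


y - 17 = 5.0700(x - 2)
y = 5.0700x + 17 - 5.0700*2
y = 5.0700x + 6.8600

y = 5.0700x + 6.8600


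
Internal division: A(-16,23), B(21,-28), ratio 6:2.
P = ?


Px = (6*21 + 2*(-16))/8 = 94/8 = 11.7500
Py = (6*(-28) + 2*23)/8 = -122/8 = -15.2500

P = (11.7500, -15.2500)


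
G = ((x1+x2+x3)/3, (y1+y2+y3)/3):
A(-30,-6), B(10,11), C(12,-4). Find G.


Gx = (-30+10+12)/3 = -8/3 = -2.6667
Gy = (-6+11- 4)/3 = 1/3 = 0.3333

G = (-2.6667, 0.3333)


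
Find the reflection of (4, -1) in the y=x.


Reflection rule for y=x: (y, x)
(4, -1) -> (-1, 4)

(-1, 4)


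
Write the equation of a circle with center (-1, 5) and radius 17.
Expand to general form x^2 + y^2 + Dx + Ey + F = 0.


(x+ 1)^2 + (y-5)^2 = 17^2
D = -2h = 2, E = -2k = -10
F = h^2+k^2-r^2 = 1+25-289 = -263

x^2 + y^2 + 2x - 10y - 263 = 0


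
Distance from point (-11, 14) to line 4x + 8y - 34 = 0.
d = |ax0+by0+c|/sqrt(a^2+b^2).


|4*(-11) + 8*14 - 34| = |34| = 34
sqrt(16 + 64) = sqrt(80) = 8.9443
d = 34/sqrt(80) = 3.8013

3.8013


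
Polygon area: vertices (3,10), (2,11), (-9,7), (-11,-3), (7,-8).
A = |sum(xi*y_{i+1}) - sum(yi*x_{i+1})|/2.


sum(xi*y_{i+1}) = 3*11 + 2*7 - 9*(-3) - 11*(-8) + 7*10 = 232
sum(yi*x_{i+1}) = 10*2 + 11*(-9) + 7*(-11) - 3*7 - 8*3 = -201
Area = |232 + 201|/2 = 433/2 = 216.5000

216.5000 sq units


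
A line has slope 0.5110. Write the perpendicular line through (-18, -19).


Perpendicular slope = -1/m1 = -1/0.5110 = -1.9569
b2 = y0 - m2*x0 = -19 - 18/0.5110 = -19 - 35.2250 = -54.2250

y = -1.9569x - 54.2250


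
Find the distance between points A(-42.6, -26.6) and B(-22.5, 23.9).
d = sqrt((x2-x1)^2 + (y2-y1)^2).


dx = -22.5 + 42.6 = 20.1
dy = 23.9 + 26.6 = 50.5
d = sqrt(404.01 + 2550.25) = sqrt(2954.26) = 54.3531

54.3531


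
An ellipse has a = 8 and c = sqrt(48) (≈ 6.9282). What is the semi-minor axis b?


b^2 = 8^2 - (sqrt(48))^2 = 64 - 48 = 16
b = sqrt(16) = 4

b = 4


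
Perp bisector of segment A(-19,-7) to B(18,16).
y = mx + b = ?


Midpoint = (-0.5, 4.5)
Slope of AB = dy/dx = 23/37 = 0.6216
Perp slope = -dx/dy = -37/23 = -1.6087
b = My - (perp slope)*Mx = 4.5 + (37*(-0.5))/23 = 4.5 - 0.8043 = 3.6957

y = -1.6087x + 3.6957


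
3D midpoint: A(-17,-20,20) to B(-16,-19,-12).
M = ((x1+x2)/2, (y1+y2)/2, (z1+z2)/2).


Mx = (-17- 16)/2 = -16.5000
My = (-20- 19)/2 = -19.5000
Mz = (20- 12)/2 = 4.0000

M = (-16.5000, -19.5000, 4.0000)


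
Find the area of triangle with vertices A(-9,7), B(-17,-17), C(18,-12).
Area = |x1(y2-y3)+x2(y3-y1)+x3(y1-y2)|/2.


-9*(-17+ 12) = 45
-17*(-12-7) = 323
18*(7+ 17) = 432
sum = 800
Area = |800|/2 = 400.0000

400.0000 sq units


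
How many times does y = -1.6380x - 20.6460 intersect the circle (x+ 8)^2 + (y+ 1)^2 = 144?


Substitute y = -1.6380x - 20.6460: (x+ 8)^2 + (-1.6380x- 20.6460+ 1)^2 = 144
Expand to Ax^2 + Bx + C = 0, where b-k = -19.646
A = 1+m^2 = 3.683044
B = 2(m(b-k) - h) = 2(-1.6380*(-19.646) + 8) = 80.360296
C = h^2 + (b-k)^2 - r^2 = 64 + 385.965316 - 144 = 305.965316
disc = B^2-4AC = 6457.7772 - 4507.5349 = 1950.2423
disc > 0

2 intersection points


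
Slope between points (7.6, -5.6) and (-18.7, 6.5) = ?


dy = 6.5 + 5.6 = 12.1
dx = -18.7 - 7.6 = -26.3
m = 12.1/(-26.3) = -0.4601

m = -0.4601


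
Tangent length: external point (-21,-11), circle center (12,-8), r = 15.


d = sqrt((-21-12)^2 + (-11+ 8)^2) = sqrt(1089+9) = 33.1361
L = sqrt(1098.0000 - 225) = sqrt(873.0000) = 29.5466

29.5466


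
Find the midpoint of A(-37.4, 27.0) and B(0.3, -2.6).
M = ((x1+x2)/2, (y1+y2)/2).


Mx = (-37.4 + 0.3)/2 = -37.1/2 = -18.5500
My = (27.0 - 2.6)/2 = 24.4/2 = 12.2000

(-18.5500, 12.2000)


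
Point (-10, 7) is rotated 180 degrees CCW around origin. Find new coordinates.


cos(180) = -1, sin(180) = 0
x' = -10*(-1) - 7*0 = 10
y' = -10*0 + 7*(-1) = -7

(10, -7)


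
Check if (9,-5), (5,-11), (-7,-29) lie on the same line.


9*(-11+ 29) + 5*(-29+ 5) - 7*(-5+ 11)
= 162 - 120 - 42 = 0

Yes, collinear (determinant = 0)


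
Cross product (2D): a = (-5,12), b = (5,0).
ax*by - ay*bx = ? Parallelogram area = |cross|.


cross = -5*0 - 12*5 = 0 - 60 = -60
Parallelogram area = |-60| = 60

cross = -60, parallelogram area = 60


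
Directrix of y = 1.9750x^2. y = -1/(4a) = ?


a = 1.9750
1/(4a) = 0.1266
directrix: y = -0.1266 = -0.1266

y = -0.1266


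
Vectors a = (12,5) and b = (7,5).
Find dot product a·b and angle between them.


a·b = 12*7 + 5*5 = 84 + 25 = 109
|a| = sqrt(144+25) = 13.0000
|b| = sqrt(49+25) = 8.6023
cos(theta) = 109/(sqrt(169)*sqrt(74)) = 109/sqrt(12506) = 0.974692
theta = arccos(109/sqrt(12506)) = 12.9178 degrees

a·b = 109, theta = 12.9178 deg


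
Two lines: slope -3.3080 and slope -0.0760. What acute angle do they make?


m1-m2 = -3.232
1+m1*m2 = 1.251408
tan(theta) = |-3.232/1.251408| = 2.582691
theta = arctan(|-3.232/1.251408|) = 68.8339 degrees (acute angle)

68.8339 degrees


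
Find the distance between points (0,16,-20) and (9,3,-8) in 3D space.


dx=9, dy=-13, dz=12
d = sqrt(81+169+144) = sqrt(394) = 19.8494

19.8494


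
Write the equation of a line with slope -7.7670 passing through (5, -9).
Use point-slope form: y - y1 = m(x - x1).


y + 9 = -7.7670(x - 5)
y = -7.7670x - 9 + 7.7670*5
y = -7.7670x + 29.8350

y = -7.7670x + 29.8350


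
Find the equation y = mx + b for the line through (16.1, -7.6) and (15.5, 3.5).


m = (11.1)/(-0.6) = -18.5000
b = y1 - m*x1 = -7.6 - (11.1*16.1)/(-0.6) = -7.6 + 297.8500 = 290.2500

y = -18.5000x + 290.2500


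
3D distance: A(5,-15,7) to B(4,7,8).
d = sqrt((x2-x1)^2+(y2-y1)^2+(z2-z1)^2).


dx=-1, dy=22, dz=1
d = sqrt(1+484+1) = sqrt(486) = 22.0454

22.0454


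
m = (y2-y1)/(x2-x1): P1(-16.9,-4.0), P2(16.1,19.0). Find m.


dy = 19.0 + 4.0 = 23.0
dx = 16.1 + 16.9 = 33.0
m = 23.0/33.0 = 0.6970

m = 0.6970


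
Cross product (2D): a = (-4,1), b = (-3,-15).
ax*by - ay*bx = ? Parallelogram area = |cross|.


cross = -4*(-15) - 1*(-3) = 60 + 3 = 63
Parallelogram area = |63| = 63

cross = 63, parallelogram area = 63


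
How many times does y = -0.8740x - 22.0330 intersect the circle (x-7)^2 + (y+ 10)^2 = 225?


Substitute y = -0.8740x - 22.0330: (x-7)^2 + (-0.8740x- 22.0330+ 10)^2 = 225
Expand to Ax^2 + Bx + C = 0, where b-k = -12.033
A = 1+m^2 = 1.763876
B = 2(m(b-k) - h) = 2(-0.8740*(-12.033) - 7) = 7.033684
C = h^2 + (b-k)^2 - r^2 = 49 + 144.793089 - 225 = -31.206911
disc = B^2-4AC = 49.4727 + 220.1805 = 269.6532
disc > 0

2 intersection points


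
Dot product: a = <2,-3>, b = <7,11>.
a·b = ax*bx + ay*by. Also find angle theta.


a·b = 2*7 - 3*11 = 14 - 33 = -19
|a| = sqrt(4+9) = 3.6056
|b| = sqrt(49+121) = 13.0384
cos(theta) = -19/(sqrt(13)*sqrt(170)) = -19/sqrt(2210) = -0.404164
theta = arccos(-19/sqrt(2210)) = 113.8387 degrees

a·b = -19, theta = 113.8387 deg


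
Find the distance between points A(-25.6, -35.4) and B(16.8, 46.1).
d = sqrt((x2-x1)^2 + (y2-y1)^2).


dx = 16.8 + 25.6 = 42.4
dy = 46.1 + 35.4 = 81.5
d = sqrt(1797.76 + 6642.25) = sqrt(8440.01) = 91.8695

91.8695


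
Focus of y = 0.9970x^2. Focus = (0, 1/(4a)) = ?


a = 0.9970
4a = 3.9880
focus = (0, 1/3.9880) = (0, 0.2508)

Focus = (0, 0.2508)


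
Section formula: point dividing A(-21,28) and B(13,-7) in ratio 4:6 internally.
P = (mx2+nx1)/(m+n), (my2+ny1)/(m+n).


Px = (4*13 + 6*(-21))/10 = -74/10 = -7.4000
Py = (4*(-7) + 6*28)/10 = 140/10 = 14.0000

P = (-7.4000, 14.0000)


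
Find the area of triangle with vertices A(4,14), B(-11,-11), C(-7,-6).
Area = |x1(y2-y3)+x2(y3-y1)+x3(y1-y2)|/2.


4*(-11+ 6) = -20
-11*(-6-14) = 220
-7*(14+ 11) = -175
sum = 25
Area = |25|/2 = 12.5000

12.5000 sq units


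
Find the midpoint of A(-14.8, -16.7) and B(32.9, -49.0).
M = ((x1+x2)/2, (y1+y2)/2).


Mx = (-14.8 + 32.9)/2 = 18.1/2 = 9.0500
My = (-16.7 - 49.0)/2 = -65.7/2 = -32.8500

(9.0500, -32.8500)


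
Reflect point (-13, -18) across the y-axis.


Reflection rule for y-axis: (-x, y)
(-13, -18) -> (13, -18)

(13, -18)


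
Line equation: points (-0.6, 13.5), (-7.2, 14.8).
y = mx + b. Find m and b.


m = (1.3)/(-6.6) = -0.1970
b = y1 - m*x1 = 13.5 - (1.3*(-0.6))/(-6.6) = 13.5 - 0.1182 = 13.3818

y = -0.1970x + 13.3818


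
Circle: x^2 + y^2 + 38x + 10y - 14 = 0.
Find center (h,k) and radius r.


h = -D/2 = -38/2 = -19
k = -E/2 = -10/2 = -5
r^2 = h^2 + k^2 - F = 361 + 25 + 14 = 400
r = 20

Center (-19, -5), radius = 20


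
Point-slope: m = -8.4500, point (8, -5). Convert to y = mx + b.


y + 5 = -8.4500(x - 8)
y = -8.4500x - 5 + 8.4500*8
y = -8.4500x + 62.6000

y = -8.4500x + 62.6000


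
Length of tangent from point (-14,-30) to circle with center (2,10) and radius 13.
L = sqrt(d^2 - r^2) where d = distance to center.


d = sqrt((-14-2)^2 + (-30-10)^2) = sqrt(256+1600) = 43.0813
L = sqrt(1856.0000 - 169) = sqrt(1687.0000) = 41.0731

41.0731


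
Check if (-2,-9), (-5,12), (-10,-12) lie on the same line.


-2*(12+ 12) - 5*(-12+ 9) - 10*(-9-12)
= -48 + 15 + 210 = 177

No, not collinear (determinant = 177)


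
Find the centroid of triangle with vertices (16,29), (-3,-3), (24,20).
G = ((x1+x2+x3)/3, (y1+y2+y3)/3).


Gx = (16- 3+24)/3 = 37/3 = 12.3333
Gy = (29- 3+20)/3 = 46/3 = 15.3333

G = (12.3333, 15.3333)


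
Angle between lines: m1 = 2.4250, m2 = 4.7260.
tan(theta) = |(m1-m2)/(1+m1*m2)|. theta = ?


m1-m2 = -2.301
1+m1*m2 = 12.46055
tan(theta) = |-2.301/12.46055| = 0.184663
theta = arctan(|-2.301/12.46055|) = 10.4625 degrees (acute angle)

10.4625 degrees


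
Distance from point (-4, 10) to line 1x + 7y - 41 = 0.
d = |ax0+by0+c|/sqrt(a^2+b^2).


|1*(-4) + 7*10 - 41| = |25| = 25
sqrt(1 + 49) = sqrt(50) = 7.0711
d = 25/sqrt(50) = 3.5355

3.5355


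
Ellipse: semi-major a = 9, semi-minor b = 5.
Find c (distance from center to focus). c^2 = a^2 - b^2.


c^2 = 9^2 - 5^2 = 81 - 25 = 56
c = sqrt(56) = 7.4833

c = 7.4833


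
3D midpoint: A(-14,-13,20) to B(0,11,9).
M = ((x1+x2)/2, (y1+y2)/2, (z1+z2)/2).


Mx = (-14+0)/2 = -7.0000
My = (-13+11)/2 = -1.0000
Mz = (20+9)/2 = 14.5000

M = (-7.0000, -1.0000, 14.5000)


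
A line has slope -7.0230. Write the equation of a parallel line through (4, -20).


Parallel lines have equal slopes.
m2 = -7.0230
b2 = -20 + 7.0230*4 = 8.0920

y = -7.0230x + 8.0920


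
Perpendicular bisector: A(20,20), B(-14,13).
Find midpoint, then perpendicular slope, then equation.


Midpoint = (3, 16.5)
Slope of AB = dy/dx = -7/(-34) = 0.2059
Perp slope = -dx/dy = -34/7 = -4.8571
b = My - (perp slope)*Mx = 16.5 + (-34*3)/(-7) = 16.5 + 14.5714 = 31.0714

y = -4.8571x + 31.0714


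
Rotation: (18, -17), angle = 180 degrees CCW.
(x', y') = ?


cos(180) = -1, sin(180) = 0
x' = 18*(-1) + 17*0 = -18
y' = 18*0 - 17*(-1) = 17

(-18, 17)


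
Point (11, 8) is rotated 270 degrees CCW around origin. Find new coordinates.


cos(270) = 0, sin(270) = -1
x' = 11*0 - 8*(-1) = 8
y' = 11*(-1) + 8*0 = -11

(8, -11)


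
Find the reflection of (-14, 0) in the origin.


Reflection rule for origin: (-x, -y)
(-14, 0) -> (14, 0)

(14, 0)


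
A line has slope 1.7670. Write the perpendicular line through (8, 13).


Perpendicular slope = -1/m1 = -1/1.7670 = -0.5659
b2 = y0 - m2*x0 = 13 + 8/1.7670 = 13 + 4.5274 = 17.5274

y = -0.5659x + 17.5274


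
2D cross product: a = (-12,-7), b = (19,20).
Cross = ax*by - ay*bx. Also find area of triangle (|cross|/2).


cross = -12*20 + 7*19 = -240 + 133 = -107
Triangle area = |-107|/2 = 107/2 = 53.5000

cross = -107, triangle area = 53.5000


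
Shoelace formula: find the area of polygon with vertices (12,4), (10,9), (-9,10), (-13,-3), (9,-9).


sum(xi*y_{i+1}) = 12*9 + 10*10 - 9*(-3) - 13*(-9) + 9*4 = 388
sum(yi*x_{i+1}) = 4*10 + 9*(-9) + 10*(-13) - 3*9 - 9*12 = -306
Area = |388 + 306|/2 = 694/2 = 347.0000

347.0000 sq units


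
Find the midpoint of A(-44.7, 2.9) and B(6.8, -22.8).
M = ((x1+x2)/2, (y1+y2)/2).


Mx = (-44.7 + 6.8)/2 = -37.9/2 = -18.9500
My = (2.9 - 22.8)/2 = -19.9/2 = -9.9500

(-18.9500, -9.9500)


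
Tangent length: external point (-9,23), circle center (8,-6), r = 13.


d = sqrt((-9-8)^2 + (23+ 6)^2) = sqrt(289+841) = 33.6155
L = sqrt(1130.0000 - 169) = sqrt(961.0000) = 31.0000

31.0000


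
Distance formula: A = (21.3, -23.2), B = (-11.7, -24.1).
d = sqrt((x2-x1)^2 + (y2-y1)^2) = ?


dx = -11.7 - 21.3 = -33.0
dy = -24.1 + 23.2 = -0.9
d = sqrt(1089.0 + 0.81) = sqrt(1089.81) = 33.0123

33.0123


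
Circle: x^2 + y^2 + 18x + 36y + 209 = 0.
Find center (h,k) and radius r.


h = -D/2 = -18/2 = -9
k = -E/2 = -36/2 = -18
r^2 = h^2 + k^2 - F = 81 + 324 - 209 = 196
r = 14

Center (-9, -18), radius = 14


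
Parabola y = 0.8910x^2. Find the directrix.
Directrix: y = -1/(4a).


a = 0.8910
1/(4a) = 0.2806
directrix: y = -0.2806 = -0.2806

y = -0.2806


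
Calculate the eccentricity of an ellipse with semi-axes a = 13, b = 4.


c = sqrt(169-16) = sqrt(153) = 12.3693
e = c/a = sqrt(153)/13 = 0.9515

e = 0.9515


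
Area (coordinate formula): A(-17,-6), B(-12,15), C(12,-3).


-17*(15+ 3) = -306
-12*(-3+ 6) = -36
12*(-6-15) = -252
sum = -594
Area = |-594|/2 = 297.0000

297.0000 sq units


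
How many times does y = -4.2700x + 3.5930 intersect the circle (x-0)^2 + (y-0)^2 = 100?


Substitute y = -4.2700x + 3.5930: (x-0)^2 + (-4.2700x+3.5930-0)^2 = 100
Expand to Ax^2 + Bx + C = 0, where b-k = 3.593
A = 1+m^2 = 19.2329
B = 2(m(b-k) - h) = 2(-4.2700*3.593 - 0) = -30.68422
C = h^2 + (b-k)^2 - r^2 = 0 + 12.909649 - 100 = -87.090351
disc = B^2-4AC = 941.5214 + 6700.0000 = 7641.5214
disc > 0

2 intersection points


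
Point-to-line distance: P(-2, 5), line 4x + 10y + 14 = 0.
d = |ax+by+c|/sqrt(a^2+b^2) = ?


|4*(-2) + 10*5 + 14| = |56| = 56
sqrt(16 + 100) = sqrt(116) = 10.7703
d = 56/sqrt(116) = 5.1995

5.1995


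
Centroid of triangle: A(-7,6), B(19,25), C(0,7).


Gx = (-7+19+0)/3 = 12/3 = 4.0000
Gy = (6+25+7)/3 = 38/3 = 12.6667

G = (4.0000, 12.6667)


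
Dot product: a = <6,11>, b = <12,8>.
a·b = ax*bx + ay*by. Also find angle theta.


a·b = 6*12 + 11*8 = 72 + 88 = 160
|a| = sqrt(36+121) = 12.5300
|b| = sqrt(144+64) = 14.4222
cos(theta) = 160/(sqrt(157)*sqrt(208)) = 160/sqrt(32656) = 0.885398
theta = arccos(160/sqrt(32656)) = 27.6995 degrees

a·b = 160, theta = 27.6995 deg


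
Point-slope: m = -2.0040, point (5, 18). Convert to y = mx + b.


y - 18 = -2.0040(x - 5)
y = -2.0040x + 18 + 2.0040*5
y = -2.0040x + 28.0200

y = -2.0040x + 28.0200


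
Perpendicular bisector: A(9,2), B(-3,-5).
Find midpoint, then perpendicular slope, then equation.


Midpoint = (3, -1.5)
Slope of AB = dy/dx = -7/(-12) = 0.5833
Perp slope = -dx/dy = -12/7 = -1.7143
b = My - (perp slope)*Mx = -1.5 + (-12*3)/(-7) = -1.5 + 5.1429 = 3.6429

y = -1.7143x + 3.6429


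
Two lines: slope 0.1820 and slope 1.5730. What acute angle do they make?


m1-m2 = -1.391
1+m1*m2 = 1.286286
tan(theta) = |-1.391/1.286286| = 1.081408
theta = arctan(|-1.391/1.286286|) = 47.2398 degrees (acute angle)

47.2398 degrees


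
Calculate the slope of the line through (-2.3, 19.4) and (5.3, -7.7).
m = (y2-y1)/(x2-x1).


dy = -7.7 - 19.4 = -27.1
dx = 5.3 + 2.3 = 7.6
m = -27.1/7.6 = -3.5658

m = -3.5658


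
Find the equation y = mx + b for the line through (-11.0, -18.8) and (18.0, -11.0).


m = (7.8)/(29.0) = 0.2690
b = y1 - m*x1 = -18.8 - (7.8*(-11.0))/(29.0) = -18.8 + 2.9586 = -15.8414

y = 0.2690x - 15.8414


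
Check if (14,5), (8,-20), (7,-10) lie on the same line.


14*(-20+ 10) + 8*(-10-5) + 7*(5+ 20)
= -140 - 120 + 175 = -85

No, not collinear (determinant = -85)


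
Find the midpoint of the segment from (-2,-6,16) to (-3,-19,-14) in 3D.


Mx = (-2- 3)/2 = -2.5000
My = (-6- 19)/2 = -12.5000
Mz = (16- 14)/2 = 1.0000

M = (-2.5000, -12.5000, 1.0000)


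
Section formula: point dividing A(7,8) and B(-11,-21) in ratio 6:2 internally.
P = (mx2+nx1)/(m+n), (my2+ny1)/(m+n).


Px = (6*(-11) + 2*7)/8 = -52/8 = -6.5000
Py = (6*(-21) + 2*8)/8 = -110/8 = -13.7500

P = (-6.5000, -13.7500)


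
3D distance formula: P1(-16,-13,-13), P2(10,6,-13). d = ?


dx=26, dy=19, dz=0
d = sqrt(676+361+0) = sqrt(1037) = 32.2025

32.2025


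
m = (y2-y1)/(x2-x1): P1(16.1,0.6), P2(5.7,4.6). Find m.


dy = 4.6 - 0.6 = 4
dx = 5.7 - 16.1 = -10.4
m = 4/(-10.4) = -0.3846

m = -0.3846


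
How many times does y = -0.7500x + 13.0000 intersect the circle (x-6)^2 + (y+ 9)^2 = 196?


Substitute y = -0.7500x + 13.0000: (x-6)^2 + (-0.7500x+13.0000+ 9)^2 = 196
Expand to Ax^2 + Bx + C = 0, where b-k = 22
A = 1+m^2 = 1.5625
B = 2(m(b-k) - h) = 2(-0.7500*22 - 6) = -45
C = h^2 + (b-k)^2 - r^2 = 36 + 484 - 196 = 324
disc = B^2-4AC = 2025.0000 - 2025.0000 = 0
disc = 0

1 intersection point (tangent)


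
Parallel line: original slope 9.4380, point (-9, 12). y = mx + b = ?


Parallel lines have equal slopes.
m2 = 9.4380
b2 = 12 - 9.4380*(-9) = 96.9420

y = 9.4380x + 96.9420


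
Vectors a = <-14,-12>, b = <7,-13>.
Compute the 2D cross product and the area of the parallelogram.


cross = -14*(-13) + 12*7 = 182 + 84 = 266
Parallelogram area = |266| = 266

cross = 266, parallelogram area = 266


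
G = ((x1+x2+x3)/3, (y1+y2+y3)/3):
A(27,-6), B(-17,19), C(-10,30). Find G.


Gx = (27- 17- 10)/3 = 0/3 = 0
Gy = (-6+19+30)/3 = 43/3 = 14.3333

G = (0, 14.3333)


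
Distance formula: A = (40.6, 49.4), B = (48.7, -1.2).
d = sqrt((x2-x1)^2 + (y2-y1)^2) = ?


dx = 48.7 - 40.6 = 8.1
dy = -1.2 - 49.4 = -50.6
d = sqrt(65.61 + 2560.36) = sqrt(2625.97) = 51.2442

51.2442


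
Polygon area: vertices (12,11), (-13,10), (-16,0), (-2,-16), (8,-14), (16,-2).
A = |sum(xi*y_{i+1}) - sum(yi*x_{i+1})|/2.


sum(xi*y_{i+1}) = 12*10 - 13*0 - 16*(-16) - 2*(-14) + 8*(-2) + 16*11 = 564
sum(yi*x_{i+1}) = 11*(-13) + 10*(-16) + 0*(-2) - 16*8 - 14*16 - 2*12 = -679
Area = |564 + 679|/2 = 1243/2 = 621.5000

621.5000 sq units


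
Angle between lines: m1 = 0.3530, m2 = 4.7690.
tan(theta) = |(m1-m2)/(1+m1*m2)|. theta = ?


m1-m2 = -4.416
1+m1*m2 = 2.683457
tan(theta) = |-4.416/2.683457| = 1.645638
theta = arctan(|-4.416/2.683457|) = 58.7143 degrees (acute angle)

58.7143 degrees


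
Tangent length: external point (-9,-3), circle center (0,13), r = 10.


d = sqrt((-9-0)^2 + (-3-13)^2) = sqrt(81+256) = 18.3576
L = sqrt(337.0000 - 100) = sqrt(237.0000) = 15.3948

15.3948


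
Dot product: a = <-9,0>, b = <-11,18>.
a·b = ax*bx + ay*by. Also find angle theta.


a·b = -9*(-11) + 0*18 = 99 + 0 = 99
|a| = sqrt(81+0) = 9.0000
|b| = sqrt(121+324) = 21.0950
cos(theta) = 99/(sqrt(81)*sqrt(445)) = 99/sqrt(36045) = 0.521450
theta = arccos(99/sqrt(36045)) = 58.5704 degrees

a·b = 99, theta = 58.5704 deg


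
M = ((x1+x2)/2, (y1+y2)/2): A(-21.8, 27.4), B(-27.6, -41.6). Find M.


Mx = (-21.8 - 27.6)/2 = -49.4/2 = -24.7000
My = (27.4 - 41.6)/2 = -14.2/2 = -7.1000

(-24.7000, -7.1000)


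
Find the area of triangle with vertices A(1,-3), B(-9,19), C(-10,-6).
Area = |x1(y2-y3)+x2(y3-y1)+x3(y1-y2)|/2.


1*(19+ 6) = 25
-9*(-6+ 3) = 27
-10*(-3-19) = 220
sum = 272
Area = |272|/2 = 136.0000

136.0000 sq units


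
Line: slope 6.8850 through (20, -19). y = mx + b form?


y + 19 = 6.8850(x - 20)
y = 6.8850x - 19 - 6.8850*20
y = 6.8850x - 156.7000

y = 6.8850x - 156.7000


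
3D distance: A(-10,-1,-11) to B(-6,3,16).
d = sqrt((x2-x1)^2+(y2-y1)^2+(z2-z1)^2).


dx=4, dy=4, dz=27
d = sqrt(16+16+729) = sqrt(761) = 27.5862

27.5862


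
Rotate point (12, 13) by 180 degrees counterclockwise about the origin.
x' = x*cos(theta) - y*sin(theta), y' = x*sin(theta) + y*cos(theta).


cos(180) = -1, sin(180) = 0
x' = 12*(-1) - 13*0 = -12
y' = 12*0 + 13*(-1) = -13

(-12, -13)


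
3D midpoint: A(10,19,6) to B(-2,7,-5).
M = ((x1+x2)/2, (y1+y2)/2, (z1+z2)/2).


Mx = (10- 2)/2 = 4.0000
My = (19+7)/2 = 13.0000
Mz = (6- 5)/2 = 0.5000

M = (4.0000, 13.0000, 0.5000)


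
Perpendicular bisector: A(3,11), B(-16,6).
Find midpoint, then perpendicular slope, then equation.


Midpoint = (-6.5, 8.5)
Slope of AB = dy/dx = -5/(-19) = 0.2632
Perp slope = -dx/dy = -19/5 = -3.8000
b = My - (perp slope)*Mx = 8.5 + (-19*(-6.5))/(-5) = 8.5 - 24.7000 = -16.2000

y = -3.8000x - 16.2000


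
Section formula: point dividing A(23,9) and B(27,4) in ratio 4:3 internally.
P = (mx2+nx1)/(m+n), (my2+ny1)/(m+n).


Px = (4*27 + 3*23)/7 = 177/7 = 25.2857
Py = (4*4 + 3*9)/7 = 43/7 = 6.1429

P = (25.2857, 6.1429)


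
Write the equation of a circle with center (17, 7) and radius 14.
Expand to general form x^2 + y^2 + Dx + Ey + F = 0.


(x-17)^2 + (y-7)^2 = 14^2
D = -2h = -34, E = -2k = -14
F = h^2+k^2-r^2 = 289+49-196 = 142

x^2 + y^2 - 34x - 14y + 142 = 0


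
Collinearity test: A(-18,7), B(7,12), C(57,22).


-18*(12-22) + 7*(22-7) + 57*(7-12)
= 180 + 105 - 285 = 0

Yes, collinear (determinant = 0)


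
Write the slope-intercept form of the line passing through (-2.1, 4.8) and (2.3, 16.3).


m = (11.5)/(4.4) = 2.6136
b = y1 - m*x1 = 4.8 - (11.5*(-2.1))/(4.4) = 4.8 + 5.4886 = 10.2886

y = 2.6136x + 10.2886


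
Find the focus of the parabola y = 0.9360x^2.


a = 0.9360
4a = 3.7440
focus = (0, 1/3.7440) = (0, 0.2671)

Focus = (0, 0.2671)


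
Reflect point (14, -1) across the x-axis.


Reflection rule for x-axis: (x, -y)
(14, -1) -> (14, 1)

(14, 1)


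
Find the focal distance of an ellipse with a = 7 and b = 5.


c^2 = 7^2 - 5^2 = 49 - 25 = 24
c = sqrt(24) = 4.8990

c = 4.8990


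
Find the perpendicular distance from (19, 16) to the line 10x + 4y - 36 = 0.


|10*19 + 4*16 - 36| = |218| = 218
sqrt(100 + 16) = sqrt(116) = 10.7703
d = 218/sqrt(116) = 20.2408

20.2408


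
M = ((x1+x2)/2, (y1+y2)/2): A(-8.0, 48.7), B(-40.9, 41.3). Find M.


Mx = (-8.0 - 40.9)/2 = -48.9/2 = -24.4500
My = (48.7 + 41.3)/2 = 90.0/2 = 45.0000

(-24.4500, 45.0000)


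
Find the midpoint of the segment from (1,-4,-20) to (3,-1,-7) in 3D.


Mx = (1+3)/2 = 2.0000
My = (-4- 1)/2 = -2.5000
Mz = (-20- 7)/2 = -13.5000

M = (2.0000, -2.5000, -13.5000)


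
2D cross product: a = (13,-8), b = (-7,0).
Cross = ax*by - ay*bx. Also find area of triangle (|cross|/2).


cross = 13*0 + 8*(-7) = 0 - 56 = -56
Triangle area = |-56|/2 = 56/2 = 28.0000

cross = -56, triangle area = 28.0000


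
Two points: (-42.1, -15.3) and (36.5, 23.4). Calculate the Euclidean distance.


dx = 36.5 + 42.1 = 78.6
dy = 23.4 + 15.3 = 38.7
d = sqrt(6177.96 + 1497.69) = sqrt(7675.65) = 87.6108

87.6108


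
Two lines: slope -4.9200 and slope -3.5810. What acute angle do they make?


m1-m2 = -1.339
1+m1*m2 = 18.61852
tan(theta) = |-1.339/18.61852| = 0.071918
theta = arctan(|-1.339/18.61852|) = 4.1135 degrees (acute angle)

4.1135 degrees


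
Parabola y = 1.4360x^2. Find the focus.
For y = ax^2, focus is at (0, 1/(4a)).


a = 1.4360
4a = 5.7440
focus = (0, 1/5.7440) = (0, 0.1741)

Focus = (0, 0.1741)


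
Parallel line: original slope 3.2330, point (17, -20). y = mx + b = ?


Parallel lines have equal slopes.
m2 = 3.2330
b2 = -20 - 3.2330*17 = -74.9610

y = 3.2330x - 74.9610


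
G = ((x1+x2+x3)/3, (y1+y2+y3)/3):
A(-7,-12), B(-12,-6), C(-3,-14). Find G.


Gx = (-7- 12- 3)/3 = -22/3 = -7.3333
Gy = (-12- 6- 14)/3 = -32/3 = -10.6667

G = (-7.3333, -10.6667)


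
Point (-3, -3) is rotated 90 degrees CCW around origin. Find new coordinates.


cos(90) = 0, sin(90) = 1
x' = -3*0 + 3*1 = 3
y' = -3*1 - 3*0 = -3

(3, -3)


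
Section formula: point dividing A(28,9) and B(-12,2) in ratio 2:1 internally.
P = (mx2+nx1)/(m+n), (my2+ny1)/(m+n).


Px = (2*(-12) + 1*28)/3 = 4/3 = 1.3333
Py = (2*2 + 1*9)/3 = 13/3 = 4.3333

P = (1.3333, 4.3333)


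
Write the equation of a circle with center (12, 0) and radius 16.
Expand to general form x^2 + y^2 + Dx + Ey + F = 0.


(x-12)^2 + (y-0)^2 = 16^2
D = -2h = -24, E = -2k = 0
F = h^2+k^2-r^2 = 144+0-256 = -112

x^2 + y^2 - 24x - 112 = 0


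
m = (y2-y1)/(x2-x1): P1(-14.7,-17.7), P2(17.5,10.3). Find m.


dy = 10.3 + 17.7 = 28.0
dx = 17.5 + 14.7 = 32.2
m = 28.0/32.2 = 0.8696

m = 0.8696


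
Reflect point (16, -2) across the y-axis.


Reflection rule for y-axis: (-x, y)
(16, -2) -> (-16, -2)

(-16, -2)


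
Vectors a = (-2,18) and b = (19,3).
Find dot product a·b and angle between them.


a·b = -2*19 + 18*3 = -38 + 54 = 16
|a| = sqrt(4+324) = 18.1108
|b| = sqrt(361+9) = 19.2354
cos(theta) = 16/(sqrt(328)*sqrt(370)) = 16/sqrt(121360) = 0.045928
theta = arccos(16/sqrt(121360)) = 87.3676 degrees

a·b = 16, theta = 87.3676 deg


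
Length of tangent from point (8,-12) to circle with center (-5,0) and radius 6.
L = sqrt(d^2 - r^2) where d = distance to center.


d = sqrt((8+ 5)^2 + (-12-0)^2) = sqrt(169+144) = 17.6918
L = sqrt(313.0000 - 36) = sqrt(277.0000) = 16.6433

16.6433


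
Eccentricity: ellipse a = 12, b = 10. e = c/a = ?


c = sqrt(144-100) = sqrt(44) = 6.6332
e = c/a = sqrt(44)/12 = 0.5528

e = 0.5528


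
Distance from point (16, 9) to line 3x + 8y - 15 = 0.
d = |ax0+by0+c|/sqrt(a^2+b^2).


|3*16 + 8*9 - 15| = |105| = 105
sqrt(9 + 64) = sqrt(73) = 8.5440
d = 105/sqrt(73) = 12.2893

12.2893


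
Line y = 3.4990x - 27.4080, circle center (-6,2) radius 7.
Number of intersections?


Substitute y = 3.4990x - 27.4080: (x+ 6)^2 + (3.4990x- 27.4080-2)^2 = 49
Expand to Ax^2 + Bx + C = 0, where b-k = -29.408
A = 1+m^2 = 13.243001
B = 2(m(b-k) - h) = 2(3.4990*(-29.408) + 6) = -193.797184
C = h^2 + (b-k)^2 - r^2 = 36 + 864.830464 - 49 = 851.830464
disc = B^2-4AC = 37557.3485 - 45123.1667 = -7565.8182
disc < 0

0 intersection points


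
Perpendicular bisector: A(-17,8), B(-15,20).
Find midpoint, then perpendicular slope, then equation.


Midpoint = (-16, 14)
Slope of AB = dy/dx = 12/2 = 6.0000
Perp slope = -dx/dy = -2/12 = -0.1667
b = My - (perp slope)*Mx = 14 + (2*(-16))/12 = 14 - 2.6667 = 11.3333

y = -0.1667x + 11.3333


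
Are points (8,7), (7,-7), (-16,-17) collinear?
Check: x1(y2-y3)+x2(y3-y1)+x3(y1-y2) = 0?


8*(-7+ 17) + 7*(-17-7) - 16*(7+ 7)
= 80 - 168 - 224 = -312

No, not collinear (determinant = -312)


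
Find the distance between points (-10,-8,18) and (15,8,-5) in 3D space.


dx=25, dy=16, dz=-23
d = sqrt(625+256+529) = sqrt(1410) = 37.5500

37.5500


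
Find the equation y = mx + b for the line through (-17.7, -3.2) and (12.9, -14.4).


m = (-11.2)/(30.6) = -0.3660
b = y1 - m*x1 = -3.2 - (-11.2*(-17.7))/(30.6) = -3.2 - 6.4784 = -9.6784

y = -0.3660x - 9.6784


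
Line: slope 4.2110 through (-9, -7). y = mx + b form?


y + 7 = 4.2110(x + 9)
y = 4.2110x - 7 - 4.2110*(-9)
y = 4.2110x + 30.8990

y = 4.2110x + 30.8990


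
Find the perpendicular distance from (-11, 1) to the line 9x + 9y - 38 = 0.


|9*(-11) + 9*1 - 38| = |-128| = 128
sqrt(81 + 81) = sqrt(162) = 12.7279
d = 128/sqrt(162) = 10.0566

10.0566


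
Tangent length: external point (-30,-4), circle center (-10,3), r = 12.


d = sqrt((-30+ 10)^2 + (-4-3)^2) = sqrt(400+49) = 21.1896
L = sqrt(449.0000 - 144) = sqrt(305.0000) = 17.4642

17.4642


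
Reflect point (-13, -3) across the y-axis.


Reflection rule for y-axis: (-x, y)
(-13, -3) -> (13, -3)

(13, -3)


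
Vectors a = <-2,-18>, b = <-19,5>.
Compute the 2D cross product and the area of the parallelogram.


cross = -2*5 + 18*(-19) = -10 - 342 = -352
Parallelogram area = |-352| = 352

cross = -352, parallelogram area = 352


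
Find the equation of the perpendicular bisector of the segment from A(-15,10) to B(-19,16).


Midpoint = (-17, 13)
Slope of AB = dy/dx = 6/(-4) = -1.5000
Perp slope = -dx/dy = 4/6 = 0.6667
b = My - (perp slope)*Mx = 13 + (-4*(-17))/6 = 13 + 11.3333 = 24.3333

y = 0.6667x + 24.3333


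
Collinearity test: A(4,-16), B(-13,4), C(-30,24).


4*(4-24) - 13*(24+ 16) - 30*(-16-4)
= -80 - 520 + 600 = 0

Yes, collinear (determinant = 0)


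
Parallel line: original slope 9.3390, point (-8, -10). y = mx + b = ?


Parallel lines have equal slopes.
m2 = 9.3390
b2 = -10 - 9.3390*(-8) = 64.7120

y = 9.3390x + 64.7120


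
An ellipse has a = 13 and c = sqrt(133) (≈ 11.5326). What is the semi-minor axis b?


b^2 = 13^2 - (sqrt(133))^2 = 169 - 133 = 36
b = sqrt(36) = 6

b = 6


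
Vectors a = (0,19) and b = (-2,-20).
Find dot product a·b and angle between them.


a·b = 0*(-2) + 19*(-20) = 0 - 380 = -380
|a| = sqrt(0+361) = 19.0000
|b| = sqrt(4+400) = 20.0998
cos(theta) = -380/(sqrt(361)*sqrt(404)) = -380/sqrt(145844) = -0.995037
theta = arccos(-380/sqrt(145844)) = 174.2894 degrees

a·b = -380, theta = 174.2894 deg


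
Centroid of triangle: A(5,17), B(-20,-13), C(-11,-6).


Gx = (5- 20- 11)/3 = -26/3 = -8.6667
Gy = (17- 13- 6)/3 = -2/3 = -0.6667

G = (-8.6667, -0.6667)


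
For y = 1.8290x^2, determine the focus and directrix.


a = 1.8290
1/(4a) = 0.1367
Focus = (0, 0.1367)
Directrix: y = -0.1367

Focus = (0, 0.1367), Directrix: y = -0.1367


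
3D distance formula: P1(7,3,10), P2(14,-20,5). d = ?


dx=7, dy=-23, dz=-5
d = sqrt(49+529+25) = sqrt(603) = 24.5561

24.5561


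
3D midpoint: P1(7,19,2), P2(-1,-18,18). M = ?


Mx = (7- 1)/2 = 3.0000
My = (19- 18)/2 = 0.5000
Mz = (2+18)/2 = 10.0000

M = (3.0000, 0.5000, 10.0000)


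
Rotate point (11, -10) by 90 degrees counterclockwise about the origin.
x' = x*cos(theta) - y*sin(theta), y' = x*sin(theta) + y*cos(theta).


cos(90) = 0, sin(90) = 1
x' = 11*0 + 10*1 = 10
y' = 11*1 - 10*0 = 11

(10, 11)


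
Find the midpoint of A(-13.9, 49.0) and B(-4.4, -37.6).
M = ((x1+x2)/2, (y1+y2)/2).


Mx = (-13.9 - 4.4)/2 = -18.3/2 = -9.1500
My = (49.0 - 37.6)/2 = 11.4/2 = 5.7000

(-9.1500, 5.7000)


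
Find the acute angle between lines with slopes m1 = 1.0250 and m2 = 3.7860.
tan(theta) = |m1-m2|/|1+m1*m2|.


m1-m2 = -2.761
1+m1*m2 = 4.88065
tan(theta) = |-2.761/4.88065| = 0.565703
theta = arctan(|-2.761/4.88065|) = 29.4970 degrees (acute angle)

29.4970 degrees


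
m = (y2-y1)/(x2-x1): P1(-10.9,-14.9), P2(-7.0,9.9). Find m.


dy = 9.9 + 14.9 = 24.8
dx = -7.0 + 10.9 = 3.9
m = 24.8/3.9 = 6.3590

m = 6.3590


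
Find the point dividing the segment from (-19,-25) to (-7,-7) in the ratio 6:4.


Px = (6*(-7) + 4*(-19))/10 = -118/10 = -11.8000
Py = (6*(-7) + 4*(-25))/10 = -142/10 = -14.2000

P = (-11.8000, -14.2000)


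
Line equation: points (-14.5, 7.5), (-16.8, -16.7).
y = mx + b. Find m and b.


m = (-24.2)/(-2.3) = 10.5217
b = y1 - m*x1 = 7.5 - (-24.2*(-14.5))/(-2.3) = 7.5 + 152.5652 = 160.0652

y = 10.5217x + 160.0652


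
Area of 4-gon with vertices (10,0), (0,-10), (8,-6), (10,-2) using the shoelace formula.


sum(xi*y_{i+1}) = 10*(-10) + 0*(-6) + 8*(-2) + 10*0 = -116
sum(yi*x_{i+1}) = 0*0 - 10*8 - 6*10 - 2*10 = -160
Area = |-116 + 160|/2 = 44/2 = 22.0000

22.0000 sq units


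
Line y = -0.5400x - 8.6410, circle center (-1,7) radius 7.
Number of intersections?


Substitute y = -0.5400x - 8.6410: (x+ 1)^2 + (-0.5400x- 8.6410-7)^2 = 49
Expand to Ax^2 + Bx + C = 0, where b-k = -15.641
A = 1+m^2 = 1.2916
B = 2(m(b-k) - h) = 2(-0.5400*(-15.641) + 1) = 18.89228
C = h^2 + (b-k)^2 - r^2 = 1 + 244.640881 - 49 = 196.640881
disc = B^2-4AC = 356.9182 - 1015.9254 = -659.0072
disc < 0

0 intersection points


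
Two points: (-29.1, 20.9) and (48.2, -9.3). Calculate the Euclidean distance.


dx = 48.2 + 29.1 = 77.3
dy = -9.3 - 20.9 = -30.2
d = sqrt(5975.29 + 912.04) = sqrt(6887.33) = 82.9899

82.9899


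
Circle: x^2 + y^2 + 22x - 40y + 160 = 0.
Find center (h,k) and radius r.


h = -D/2 = -22/2 = -11
k = -E/2 = 40/2 = 20
r^2 = h^2 + k^2 - F = 121 + 400 - 160 = 361
r = 19

Center (-11, 20), radius = 19


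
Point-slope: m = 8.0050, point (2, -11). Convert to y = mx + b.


y + 11 = 8.0050(x - 2)
y = 8.0050x - 11 - 8.0050*2
y = 8.0050x - 27.0100

y = 8.0050x - 27.0100
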